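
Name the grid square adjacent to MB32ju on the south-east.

MB32kt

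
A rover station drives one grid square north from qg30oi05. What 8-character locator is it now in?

QG30oi06

Latitude extended square 5; +1 → 6.
The longitude characters are unchanged.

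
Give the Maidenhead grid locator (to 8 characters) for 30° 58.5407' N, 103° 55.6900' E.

Shift to the Maidenhead origin (180°W, 90°S): lon 283.92817, lat 120.97568.
Field: 283.92817/20 → 14 → O, 120.97568/10 → 12 → M; chars OM.
Square: 3.92817/2 → 1, 0.97568/1 → 0; chars 10.
Subsquare: 1.92817/0.0833333 → 23 → x, 0.97568/0.0416667 → 23 → x; chars xx.
Extended square: 0.01150/0.00833333 → 1, 0.01735/0.00416667 → 4; chars 14.

OM10xx14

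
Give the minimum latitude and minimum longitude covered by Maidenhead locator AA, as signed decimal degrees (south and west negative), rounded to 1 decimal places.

-90.0, -180.0

Field A=0, A=0: +0·20° lon, +0·10° lat → SW at lon -180°, lat -90°.
latitude -90.0, longitude -180.0.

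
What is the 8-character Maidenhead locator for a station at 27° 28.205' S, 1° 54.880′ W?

IG92bm07

Add 180° to longitude and 90° to latitude: 178.08533, 62.52992.
Field (20°×10°, letters A–R): lon ⌊178.08533/20⌋ = 8 → I; lat ⌊62.52992/10⌋ = 6 → G.
Square (2°×1°, digits 0–9): lon ⌊18.08533/2⌋ = 9; lat ⌊2.52992/1⌋ = 2.
Subsquare (5′×2.5′, letters a–x): lon ⌊0.08533/0.0833333⌋ = 1 → b; lat ⌊0.52992/0.0416667⌋ = 12 → m.
Extended square (30″×15″, digits 0–9): lon ⌊0.00200/0.00833333⌋ = 0; lat ⌊0.02992/0.00416667⌋ = 7.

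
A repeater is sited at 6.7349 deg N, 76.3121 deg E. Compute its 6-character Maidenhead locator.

Offset from 180°W / 90°S: lon 256.3121°, lat 96.7349°.
Field: lon ⌊256.3121/20⌋ = 12 → M; lat ⌊96.7349/10⌋ = 9 → J.
Square: lon ⌊16.3121/2⌋ = 8; lat ⌊6.7349/1⌋ = 6.
Subsquare: lon ⌊0.3121/0.0833333⌋ = 3 → d; lat ⌊0.7349/0.0416667⌋ = 17 → r.

MJ86dr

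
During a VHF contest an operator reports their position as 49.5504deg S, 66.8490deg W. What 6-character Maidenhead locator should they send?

FE60nk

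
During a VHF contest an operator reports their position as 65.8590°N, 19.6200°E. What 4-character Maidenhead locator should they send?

Shift to the Maidenhead origin (180°W, 90°S): lon 199.62, lat 155.86.
Field: lon ⌊199.62/20⌋ = 9 → J; lat ⌊155.86/10⌋ = 15 → P.
Square: lon ⌊19.62/2⌋ = 9; lat ⌊5.86/1⌋ = 5.

JP95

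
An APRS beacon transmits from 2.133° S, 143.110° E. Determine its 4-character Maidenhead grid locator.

QI17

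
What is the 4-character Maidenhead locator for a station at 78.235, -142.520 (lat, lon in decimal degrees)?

BQ88

Offset from 180°W / 90°S: lon 37.48°, lat 168.24°.
Field: lon ⌊37.48/20⌋ = 1 → B; lat ⌊168.24/10⌋ = 16 → Q.
Square: lon ⌊17.48/2⌋ = 8; lat ⌊8.24/1⌋ = 8.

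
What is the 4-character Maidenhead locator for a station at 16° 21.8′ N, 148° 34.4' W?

BK56

Offset from 180°W / 90°S: lon 31.43°, lat 106.36°.
Field: 31.43/20 → 1 → B, 106.36/10 → 10 → K; chars BK.
Square: 11.43/2 → 5, 6.36/1 → 6; chars 56.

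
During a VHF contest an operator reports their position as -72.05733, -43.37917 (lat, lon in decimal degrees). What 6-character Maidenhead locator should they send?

Offset from 180°W / 90°S: lon 136.6208°, lat 17.9427°.
Field: 136.6208/20 → 6 → G, 17.9427/10 → 1 → B; chars GB.
Square: 16.6208/2 → 8, 7.9427/1 → 7; chars 87.
Subsquare: 0.6208/0.0833333 → 7 → h, 0.9427/0.0416667 → 22 → w; chars hw.

GB87hw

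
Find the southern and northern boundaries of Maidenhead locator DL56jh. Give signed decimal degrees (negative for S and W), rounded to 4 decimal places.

26.2917, 26.3333

Field D=3, L=11: +3·20° lon, +11·10° lat → SW at lon -120°, lat 20°.
Square 5, 6: +5·2° lon, +6·1° lat → SW at lon -110°, lat 26°.
Subsquare j=9, h=7: +9·0.0833333° lon, +7·0.0416667° lat → SW at lon -109.25°, lat 26.2917°.
Cell spans 0.0833333° lon × 0.0416667° lat.
south 26.2917, north 26.3333.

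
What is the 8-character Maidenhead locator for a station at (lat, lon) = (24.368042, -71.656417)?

FL44ei18

Shift to the Maidenhead origin (180°W, 90°S): lon 108.34358, lat 114.36804.
Field: 108.34358/20 → 5 → F, 114.36804/10 → 11 → L; chars FL.
Square: 8.34358/2 → 4, 4.36804/1 → 4; chars 44.
Subsquare: 0.34358/0.0833333 → 4 → e, 0.36804/0.0416667 → 8 → i; chars ei.
Extended square: 0.01025/0.00833333 → 1, 0.03471/0.00416667 → 8; chars 18.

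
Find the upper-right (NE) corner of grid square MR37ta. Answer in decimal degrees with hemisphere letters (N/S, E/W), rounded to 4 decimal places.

87.0417° N, 67.6667° E

Field M=12, R=17: +12·20° lon, +17·10° lat → SW at lon 60°, lat 80°.
Square 3, 7: +3·2° lon, +7·1° lat → SW at lon 66°, lat 87°.
Subsquare t=19, a=0: +19·0.0833333° lon, +0·0.0416667° lat → SW at lon 67.5833°, lat 87°.
Cell spans 0.0833333° lon × 0.0416667° lat. NE corner is SW corner plus one full cell.
latitude 87.0417° N, longitude 67.6667° E.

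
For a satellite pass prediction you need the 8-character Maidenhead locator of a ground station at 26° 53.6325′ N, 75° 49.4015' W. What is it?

FL26cv14

Add 180° to longitude and 90° to latitude: 104.17664, 116.89388.
Field: 104.17664/20 → 5 → F, 116.89388/10 → 11 → L; chars FL.
Square: 4.17664/2 → 2, 6.89388/1 → 6; chars 26.
Subsquare: 0.17664/0.0833333 → 2 → c, 0.89388/0.0416667 → 21 → v; chars cv.
Extended square: 0.00998/0.00833333 → 1, 0.01888/0.00416667 → 4; chars 14.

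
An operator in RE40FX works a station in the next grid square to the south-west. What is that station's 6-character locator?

Longitude subsquare f = 5; −1 → 4 = e.
Latitude subsquare x = 23; −1 → 22 = w.

RE40ew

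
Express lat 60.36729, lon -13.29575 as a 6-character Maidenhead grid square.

Add 180° to longitude and 90° to latitude: 166.7043, 150.3673.
Field (20°×10°, letters A–R): lon ⌊166.7043/20⌋ = 8 → I; lat ⌊150.3673/10⌋ = 15 → P.
Square (2°×1°, digits 0–9): lon ⌊6.7043/2⌋ = 3; lat ⌊0.3673/1⌋ = 0.
Subsquare (5′×2.5′, letters a–x): lon ⌊0.7043/0.0833333⌋ = 8 → i; lat ⌊0.3673/0.0416667⌋ = 8 → i.

IP30ii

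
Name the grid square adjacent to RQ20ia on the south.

Latitude subsquare a = 0; −1 → -1, wraps to 23 = x, carry into square.
Latitude square 0; −1 → -1, wraps to 9, carry into field.
Latitude field Q = 16; −1 → 15 = P.
The longitude characters are unchanged.

RP29ix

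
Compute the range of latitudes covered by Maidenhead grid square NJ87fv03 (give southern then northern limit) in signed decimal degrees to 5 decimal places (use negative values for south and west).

7.88750, 7.89167

Field N=13, J=9: +13·20° lon, +9·10° lat → SW at lon 80°, lat 0°.
Square 8, 7: +8·2° lon, +7·1° lat → SW at lon 96°, lat 7°.
Subsquare f=5, v=21: +5·0.0833333° lon, +21·0.0416667° lat → SW at lon 96.4167°, lat 7.875°.
Extended square 0, 3: +0·0.00833333° lon, +3·0.00416667° lat → SW at lon 96.4167°, lat 7.8875°.
Cell spans 0.00833333° lon × 0.00416667° lat.
south 7.88750, north 7.89167.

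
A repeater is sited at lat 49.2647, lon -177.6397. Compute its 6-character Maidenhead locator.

AN19eg

Offset from 180°W / 90°S: lon 2.3603°, lat 139.2647°.
Field: 2.3603/20 → 0 → A, 139.2647/10 → 13 → N; chars AN.
Square: 2.3603/2 → 1, 9.2647/1 → 9; chars 19.
Subsquare: 0.3603/0.0833333 → 4 → e, 0.2647/0.0416667 → 6 → g; chars eg.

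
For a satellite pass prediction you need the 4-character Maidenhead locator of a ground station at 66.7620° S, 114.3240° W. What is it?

Offset from 180°W / 90°S: lon 65.68°, lat 23.24°.
Field (20°×10°, letters A–R): lon ⌊65.68/20⌋ = 3 → D; lat ⌊23.24/10⌋ = 2 → C.
Square (2°×1°, digits 0–9): lon ⌊5.68/2⌋ = 2; lat ⌊3.24/1⌋ = 3.

DC23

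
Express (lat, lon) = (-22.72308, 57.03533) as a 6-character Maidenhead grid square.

Add 180° to longitude and 90° to latitude: 237.0353, 67.2769.
Field (20°×10°, letters A–R): lon ⌊237.0353/20⌋ = 11 → L; lat ⌊67.2769/10⌋ = 6 → G.
Square (2°×1°, digits 0–9): lon ⌊17.0353/2⌋ = 8; lat ⌊7.2769/1⌋ = 7.
Subsquare (5′×2.5′, letters a–x): lon ⌊1.0353/0.0833333⌋ = 12 → m; lat ⌊0.2769/0.0416667⌋ = 6 → g.

LG87mg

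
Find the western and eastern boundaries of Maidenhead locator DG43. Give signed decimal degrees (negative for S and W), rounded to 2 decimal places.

Field D=3, G=6: +3·20° lon, +6·10° lat → SW at lon -120°, lat -30°.
Square 4, 3: +4·2° lon, +3·1° lat → SW at lon -112°, lat -27°.
Cell spans 2° lon × 1° lat.
west -112.00, east -110.00.

-112.00, -110.00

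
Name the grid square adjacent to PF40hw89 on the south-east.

Longitude extended square 8; +1 → 9.
Latitude extended square 9; −1 → 8.

PF40hw98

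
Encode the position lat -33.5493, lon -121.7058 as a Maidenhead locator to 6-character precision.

CF96dk

Shift to the Maidenhead origin (180°W, 90°S): lon 58.2942, lat 56.4507.
Field: 58.2942/20 → 2 → C, 56.4507/10 → 5 → F; chars CF.
Square: 18.2942/2 → 9, 6.4507/1 → 6; chars 96.
Subsquare: 0.2942/0.0833333 → 3 → d, 0.4507/0.0416667 → 10 → k; chars dk.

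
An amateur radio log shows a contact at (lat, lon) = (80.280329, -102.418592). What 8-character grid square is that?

DR80sg97

Offset from 180°W / 90°S: lon 77.58141°, lat 170.28033°.
Field: lon ⌊77.58141/20⌋ = 3 → D; lat ⌊170.28033/10⌋ = 17 → R.
Square: lon ⌊17.58141/2⌋ = 8; lat ⌊0.28033/1⌋ = 0.
Subsquare: lon ⌊1.58141/0.0833333⌋ = 18 → s; lat ⌊0.28033/0.0416667⌋ = 6 → g.
Extended square: lon ⌊0.08141/0.00833333⌋ = 9; lat ⌊0.03033/0.00416667⌋ = 7.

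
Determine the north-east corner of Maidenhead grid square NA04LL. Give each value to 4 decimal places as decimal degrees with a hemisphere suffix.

85.5000° S, 81.0000° E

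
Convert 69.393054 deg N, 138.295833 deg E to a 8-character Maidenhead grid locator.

Shift to the Maidenhead origin (180°W, 90°S): lon 318.29583, lat 159.39305.
Field (20°×10°, letters A–R): lon ⌊318.29583/20⌋ = 15 → P; lat ⌊159.39305/10⌋ = 15 → P.
Square (2°×1°, digits 0–9): lon ⌊18.29583/2⌋ = 9; lat ⌊9.39305/1⌋ = 9.
Subsquare (5′×2.5′, letters a–x): lon ⌊0.29583/0.0833333⌋ = 3 → d; lat ⌊0.39305/0.0416667⌋ = 9 → j.
Extended square (30″×15″, digits 0–9): lon ⌊0.04583/0.00833333⌋ = 5; lat ⌊0.01805/0.00416667⌋ = 4.

PP99dj54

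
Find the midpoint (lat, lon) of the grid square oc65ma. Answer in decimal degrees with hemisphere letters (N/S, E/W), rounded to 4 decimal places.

64.9792° S, 113.0417° E

Field O=14, C=2: +14·20° lon, +2·10° lat → SW at lon 100°, lat -70°.
Square 6, 5: +6·2° lon, +5·1° lat → SW at lon 112°, lat -65°.
Subsquare m=12, a=0: +12·0.0833333° lon, +0·0.0416667° lat → SW at lon 113°, lat -65°.
Cell spans 0.0833333° lon × 0.0416667° lat. Centre is SW corner plus half of each.
latitude 64.9792° S, longitude 113.0417° E.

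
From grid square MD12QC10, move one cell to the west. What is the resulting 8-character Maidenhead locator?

MD12qc00

Longitude extended square 1; −1 → 0.
The latitude characters are unchanged.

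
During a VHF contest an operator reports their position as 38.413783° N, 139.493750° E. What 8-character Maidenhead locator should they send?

Add 180° to longitude and 90° to latitude: 319.49375, 128.41378.
Field (20°×10°, letters A–R): lon ⌊319.49375/20⌋ = 15 → P; lat ⌊128.41378/10⌋ = 12 → M.
Square (2°×1°, digits 0–9): lon ⌊19.49375/2⌋ = 9; lat ⌊8.41378/1⌋ = 8.
Subsquare (5′×2.5′, letters a–x): lon ⌊1.49375/0.0833333⌋ = 17 → r; lat ⌊0.41378/0.0416667⌋ = 9 → j.
Extended square (30″×15″, digits 0–9): lon ⌊0.07708/0.00833333⌋ = 9; lat ⌊0.03878/0.00416667⌋ = 9.

PM98rj99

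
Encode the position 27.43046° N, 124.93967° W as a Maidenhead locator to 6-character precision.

Offset from 180°W / 90°S: lon 55.0603°, lat 117.4305°.
Field: lon ⌊55.0603/20⌋ = 2 → C; lat ⌊117.4305/10⌋ = 11 → L.
Square: lon ⌊15.0603/2⌋ = 7; lat ⌊7.4305/1⌋ = 7.
Subsquare: lon ⌊1.0603/0.0833333⌋ = 12 → m; lat ⌊0.4305/0.0416667⌋ = 10 → k.

CL77mk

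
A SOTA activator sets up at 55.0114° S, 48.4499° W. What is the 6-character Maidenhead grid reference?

GD54sx

Add 180° to longitude and 90° to latitude: 131.5501, 34.9886.
Field (20°×10°, letters A–R): lon ⌊131.5501/20⌋ = 6 → G; lat ⌊34.9886/10⌋ = 3 → D.
Square (2°×1°, digits 0–9): lon ⌊11.5501/2⌋ = 5; lat ⌊4.9886/1⌋ = 4.
Subsquare (5′×2.5′, letters a–x): lon ⌊1.5501/0.0833333⌋ = 18 → s; lat ⌊0.9886/0.0416667⌋ = 23 → x.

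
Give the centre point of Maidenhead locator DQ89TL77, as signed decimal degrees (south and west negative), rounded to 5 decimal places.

Field D=3, Q=16: +3·20° lon, +16·10° lat → SW at lon -120°, lat 70°.
Square 8, 9: +8·2° lon, +9·1° lat → SW at lon -104°, lat 79°.
Subsquare t=19, l=11: +19·0.0833333° lon, +11·0.0416667° lat → SW at lon -102.417°, lat 79.4583°.
Extended square 7, 7: +7·0.00833333° lon, +7·0.00416667° lat → SW at lon -102.358°, lat 79.4875°.
Cell spans 0.00833333° lon × 0.00416667° lat. Centre is SW corner plus half of each.
latitude 79.48958, longitude -102.35417.

79.48958, -102.35417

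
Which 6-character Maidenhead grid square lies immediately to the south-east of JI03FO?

JI03gn

Longitude subsquare f = 5; +1 → 6 = g.
Latitude subsquare o = 14; −1 → 13 = n.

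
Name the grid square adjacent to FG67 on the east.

Longitude square 6; +1 → 7.
The latitude characters are unchanged.

FG77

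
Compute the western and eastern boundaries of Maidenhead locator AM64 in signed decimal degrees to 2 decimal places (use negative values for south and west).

Field A=0, M=12: +0·20° lon, +12·10° lat → SW at lon -180°, lat 30°.
Square 6, 4: +6·2° lon, +4·1° lat → SW at lon -168°, lat 34°.
Cell spans 2° lon × 1° lat.
west -168.00, east -166.00.

-168.00, -166.00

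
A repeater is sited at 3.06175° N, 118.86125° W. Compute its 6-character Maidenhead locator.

DJ03nb

Add 180° to longitude and 90° to latitude: 61.1388, 93.0618.
Field: 61.1388/20 → 3 → D, 93.0618/10 → 9 → J; chars DJ.
Square: 1.1388/2 → 0, 3.0618/1 → 3; chars 03.
Subsquare: 1.1388/0.0833333 → 13 → n, 0.0618/0.0416667 → 1 → b; chars nb.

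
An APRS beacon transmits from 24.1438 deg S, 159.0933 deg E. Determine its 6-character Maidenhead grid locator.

QG95nu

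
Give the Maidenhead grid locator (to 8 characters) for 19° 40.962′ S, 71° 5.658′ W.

FH40kh86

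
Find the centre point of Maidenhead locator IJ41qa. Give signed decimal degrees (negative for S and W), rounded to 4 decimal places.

Field I=8, J=9: +8·20° lon, +9·10° lat → SW at lon -20°, lat 0°.
Square 4, 1: +4·2° lon, +1·1° lat → SW at lon -12°, lat 1°.
Subsquare q=16, a=0: +16·0.0833333° lon, +0·0.0416667° lat → SW at lon -10.6667°, lat 1°.
Cell spans 0.0833333° lon × 0.0416667° lat. Centre is SW corner plus half of each.
latitude 1.0208, longitude -10.6250.

1.0208, -10.6250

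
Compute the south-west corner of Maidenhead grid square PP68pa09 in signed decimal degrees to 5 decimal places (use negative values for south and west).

Field P=15, P=15: +15·20° lon, +15·10° lat → SW at lon 120°, lat 60°.
Square 6, 8: +6·2° lon, +8·1° lat → SW at lon 132°, lat 68°.
Subsquare p=15, a=0: +15·0.0833333° lon, +0·0.0416667° lat → SW at lon 133.25°, lat 68°.
Extended square 0, 9: +0·0.00833333° lon, +9·0.00416667° lat → SW at lon 133.25°, lat 68.0375°.
latitude 68.03750, longitude 133.25000.

68.03750, 133.25000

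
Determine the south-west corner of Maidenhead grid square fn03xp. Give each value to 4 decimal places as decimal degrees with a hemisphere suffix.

Field F=5, N=13: +5·20° lon, +13·10° lat → SW at lon -80°, lat 40°.
Square 0, 3: +0·2° lon, +3·1° lat → SW at lon -80°, lat 43°.
Subsquare x=23, p=15: +23·0.0833333° lon, +15·0.0416667° lat → SW at lon -78.0833°, lat 43.625°.
latitude 43.6250° N, longitude 78.0833° W.

43.6250° N, 78.0833° W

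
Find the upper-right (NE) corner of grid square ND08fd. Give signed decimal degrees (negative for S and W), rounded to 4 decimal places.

-51.8333, 80.5000

Field N=13, D=3: +13·20° lon, +3·10° lat → SW at lon 80°, lat -60°.
Square 0, 8: +0·2° lon, +8·1° lat → SW at lon 80°, lat -52°.
Subsquare f=5, d=3: +5·0.0833333° lon, +3·0.0416667° lat → SW at lon 80.4167°, lat -51.875°.
Cell spans 0.0833333° lon × 0.0416667° lat. NE corner is SW corner plus one full cell.
latitude -51.8333, longitude 80.5000.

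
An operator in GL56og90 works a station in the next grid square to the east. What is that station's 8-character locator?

Longitude extended square 9; +1 → 10, wraps to 0, carry into subsquare.
Longitude subsquare o = 14; +1 → 15 = p.
The latitude characters are unchanged.

GL56pg00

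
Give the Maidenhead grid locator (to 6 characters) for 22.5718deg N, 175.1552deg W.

AL22kn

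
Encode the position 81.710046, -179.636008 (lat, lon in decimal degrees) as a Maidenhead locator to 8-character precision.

AR01er30

Add 180° to longitude and 90° to latitude: 0.36399, 171.71005.
Field: 0.36399/20 → 0 → A, 171.71005/10 → 17 → R; chars AR.
Square: 0.36399/2 → 0, 1.71005/1 → 1; chars 01.
Subsquare: 0.36399/0.0833333 → 4 → e, 0.71005/0.0416667 → 17 → r; chars er.
Extended square: 0.03066/0.00833333 → 3, 0.00171/0.00416667 → 0; chars 30.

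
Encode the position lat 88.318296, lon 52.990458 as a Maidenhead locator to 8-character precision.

LR68lh86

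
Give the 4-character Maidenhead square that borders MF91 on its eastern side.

Longitude square 9; +1 → 10, wraps to 0, carry into field.
Longitude field M = 12; +1 → 13 = N.
The latitude characters are unchanged.

NF01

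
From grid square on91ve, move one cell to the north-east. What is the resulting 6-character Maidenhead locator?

ON91wf

Longitude subsquare v = 21; +1 → 22 = w.
Latitude subsquare e = 4; +1 → 5 = f.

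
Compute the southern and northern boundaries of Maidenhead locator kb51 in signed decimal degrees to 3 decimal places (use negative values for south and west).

-79.000, -78.000

Field K=10, B=1: +10·20° lon, +1·10° lat → SW at lon 20°, lat -80°.
Square 5, 1: +5·2° lon, +1·1° lat → SW at lon 30°, lat -79°.
Cell spans 2° lon × 1° lat.
south -79.000, north -78.000.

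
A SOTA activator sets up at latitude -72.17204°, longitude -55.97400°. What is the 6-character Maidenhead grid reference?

GB27at

Add 180° to longitude and 90° to latitude: 124.0260, 17.8280.
Field: lon ⌊124.0260/20⌋ = 6 → G; lat ⌊17.8280/10⌋ = 1 → B.
Square: lon ⌊4.0260/2⌋ = 2; lat ⌊7.8280/1⌋ = 7.
Subsquare: lon ⌊0.0260/0.0833333⌋ = 0 → a; lat ⌊0.8280/0.0416667⌋ = 19 → t.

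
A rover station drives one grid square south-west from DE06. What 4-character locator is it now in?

Longitude square 0; −1 → -1, wraps to 9, carry into field.
Longitude field D = 3; −1 → 2 = C.
Latitude square 6; −1 → 5.

CE95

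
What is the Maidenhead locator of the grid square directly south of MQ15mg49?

MQ15mg48

Latitude extended square 9; −1 → 8.
The longitude characters are unchanged.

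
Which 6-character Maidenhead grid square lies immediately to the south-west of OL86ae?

OL76xd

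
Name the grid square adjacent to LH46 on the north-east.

LH57

Longitude square 4; +1 → 5.
Latitude square 6; +1 → 7.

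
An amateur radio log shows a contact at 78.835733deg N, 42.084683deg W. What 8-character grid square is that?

Offset from 180°W / 90°S: lon 137.91532°, lat 168.83573°.
Field: lon ⌊137.91532/20⌋ = 6 → G; lat ⌊168.83573/10⌋ = 16 → Q.
Square: lon ⌊17.91532/2⌋ = 8; lat ⌊8.83573/1⌋ = 8.
Subsquare: lon ⌊1.91532/0.0833333⌋ = 22 → w; lat ⌊0.83573/0.0416667⌋ = 20 → u.
Extended square: lon ⌊0.08198/0.00833333⌋ = 9; lat ⌊0.00240/0.00416667⌋ = 0.

GQ88wu90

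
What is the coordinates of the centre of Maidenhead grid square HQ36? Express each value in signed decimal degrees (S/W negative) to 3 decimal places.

76.500, -33.000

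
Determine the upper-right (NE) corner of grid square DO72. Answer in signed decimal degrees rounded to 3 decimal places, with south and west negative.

53.000, -104.000

Field D=3, O=14: +3·20° lon, +14·10° lat → SW at lon -120°, lat 50°.
Square 7, 2: +7·2° lon, +2·1° lat → SW at lon -106°, lat 52°.
Cell spans 2° lon × 1° lat. NE corner is SW corner plus one full cell.
latitude 53.000, longitude -104.000.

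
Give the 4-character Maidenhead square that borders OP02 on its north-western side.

NP93

Longitude square 0; −1 → -1, wraps to 9, carry into field.
Longitude field O = 14; −1 → 13 = N.
Latitude square 2; +1 → 3.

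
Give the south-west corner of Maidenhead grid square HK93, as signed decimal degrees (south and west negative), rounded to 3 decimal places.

13.000, -22.000

Field H=7, K=10: +7·20° lon, +10·10° lat → SW at lon -40°, lat 10°.
Square 9, 3: +9·2° lon, +3·1° lat → SW at lon -22°, lat 13°.
latitude 13.000, longitude -22.000.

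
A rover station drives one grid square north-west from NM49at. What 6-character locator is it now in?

NM39xu

Longitude subsquare a = 0; −1 → -1, wraps to 23 = x, carry into square.
Longitude square 4; −1 → 3.
Latitude subsquare t = 19; +1 → 20 = u.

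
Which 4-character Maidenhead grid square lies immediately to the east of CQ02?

Longitude square 0; +1 → 1.
The latitude characters are unchanged.

CQ12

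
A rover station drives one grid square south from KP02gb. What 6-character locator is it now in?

KP02ga

Latitude subsquare b = 1; −1 → 0 = a.
The longitude characters are unchanged.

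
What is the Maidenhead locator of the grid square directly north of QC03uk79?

QC03ul70

Latitude extended square 9; +1 → 10, wraps to 0, carry into subsquare.
Latitude subsquare k = 10; +1 → 11 = l.
The longitude characters are unchanged.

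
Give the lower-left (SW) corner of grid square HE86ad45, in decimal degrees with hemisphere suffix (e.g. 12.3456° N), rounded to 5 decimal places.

43.85417° S, 23.96667° W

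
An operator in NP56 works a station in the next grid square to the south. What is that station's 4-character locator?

Latitude square 6; −1 → 5.
The longitude characters are unchanged.

NP55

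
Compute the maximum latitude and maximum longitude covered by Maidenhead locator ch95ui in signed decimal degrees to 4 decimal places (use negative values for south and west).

-14.6250, -120.2500

Field C=2, H=7: +2·20° lon, +7·10° lat → SW at lon -140°, lat -20°.
Square 9, 5: +9·2° lon, +5·1° lat → SW at lon -122°, lat -15°.
Subsquare u=20, i=8: +20·0.0833333° lon, +8·0.0416667° lat → SW at lon -120.333°, lat -14.6667°.
Cell spans 0.0833333° lon × 0.0416667° lat. NE corner is SW corner plus one full cell.
latitude -14.6250, longitude -120.2500.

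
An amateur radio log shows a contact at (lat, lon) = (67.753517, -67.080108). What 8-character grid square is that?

Shift to the Maidenhead origin (180°W, 90°S): lon 112.91989, lat 157.75352.
Field: lon ⌊112.91989/20⌋ = 5 → F; lat ⌊157.75352/10⌋ = 15 → P.
Square: lon ⌊12.91989/2⌋ = 6; lat ⌊7.75352/1⌋ = 7.
Subsquare: lon ⌊0.91989/0.0833333⌋ = 11 → l; lat ⌊0.75352/0.0416667⌋ = 18 → s.
Extended square: lon ⌊0.00323/0.00833333⌋ = 0; lat ⌊0.00352/0.00416667⌋ = 0.

FP67ls00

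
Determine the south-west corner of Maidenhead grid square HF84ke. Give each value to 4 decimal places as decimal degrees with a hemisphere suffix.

35.8333° S, 23.1667° W

Field H=7, F=5: +7·20° lon, +5·10° lat → SW at lon -40°, lat -40°.
Square 8, 4: +8·2° lon, +4·1° lat → SW at lon -24°, lat -36°.
Subsquare k=10, e=4: +10·0.0833333° lon, +4·0.0416667° lat → SW at lon -23.1667°, lat -35.8333°.
latitude 35.8333° S, longitude 23.1667° W.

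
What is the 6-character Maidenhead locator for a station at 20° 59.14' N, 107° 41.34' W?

DL60dx

Offset from 180°W / 90°S: lon 72.3110°, lat 110.9857°.
Field (20°×10°, letters A–R): 72.3110/20 → 3 → D, 110.9857/10 → 11 → L; chars DL.
Square (2°×1°, digits 0–9): 12.3110/2 → 6, 0.9857/1 → 0; chars 60.
Subsquare (5′×2.5′, letters a–x): 0.3110/0.0833333 → 3 → d, 0.9857/0.0416667 → 23 → x; chars dx.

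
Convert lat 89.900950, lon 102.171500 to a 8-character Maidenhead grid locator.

OR19cv06

Offset from 180°W / 90°S: lon 282.17150°, lat 179.90095°.
Field: lon ⌊282.17150/20⌋ = 14 → O; lat ⌊179.90095/10⌋ = 17 → R.
Square: lon ⌊2.17150/2⌋ = 1; lat ⌊9.90095/1⌋ = 9.
Subsquare: lon ⌊0.17150/0.0833333⌋ = 2 → c; lat ⌊0.90095/0.0416667⌋ = 21 → v.
Extended square: lon ⌊0.00483/0.00833333⌋ = 0; lat ⌊0.02595/0.00416667⌋ = 6.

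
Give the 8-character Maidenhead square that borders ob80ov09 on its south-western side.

OB80nv98

Longitude extended square 0; −1 → -1, wraps to 9, carry into subsquare.
Longitude subsquare o = 14; −1 → 13 = n.
Latitude extended square 9; −1 → 8.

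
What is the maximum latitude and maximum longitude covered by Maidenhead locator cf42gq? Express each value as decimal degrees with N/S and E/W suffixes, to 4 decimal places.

37.2917° S, 131.4167° W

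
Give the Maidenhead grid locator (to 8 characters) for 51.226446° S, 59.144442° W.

GD08ks25

Add 180° to longitude and 90° to latitude: 120.85556, 38.77355.
Field: 120.85556/20 → 6 → G, 38.77355/10 → 3 → D; chars GD.
Square: 0.85556/2 → 0, 8.77355/1 → 8; chars 08.
Subsquare: 0.85556/0.0833333 → 10 → k, 0.77355/0.0416667 → 18 → s; chars ks.
Extended square: 0.02222/0.00833333 → 2, 0.02355/0.00416667 → 5; chars 25.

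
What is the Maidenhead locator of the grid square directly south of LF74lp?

LF74lo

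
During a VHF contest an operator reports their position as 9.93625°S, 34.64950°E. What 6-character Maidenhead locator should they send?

Add 180° to longitude and 90° to latitude: 214.6495, 80.0637.
Field: lon ⌊214.6495/20⌋ = 10 → K; lat ⌊80.0637/10⌋ = 8 → I.
Square: lon ⌊14.6495/2⌋ = 7; lat ⌊0.0637/1⌋ = 0.
Subsquare: lon ⌊0.6495/0.0833333⌋ = 7 → h; lat ⌊0.0637/0.0416667⌋ = 1 → b.

KI70hb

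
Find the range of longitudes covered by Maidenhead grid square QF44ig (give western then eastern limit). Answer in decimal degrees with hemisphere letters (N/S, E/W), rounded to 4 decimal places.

Field Q=16, F=5: +16·20° lon, +5·10° lat → SW at lon 140°, lat -40°.
Square 4, 4: +4·2° lon, +4·1° lat → SW at lon 148°, lat -36°.
Subsquare i=8, g=6: +8·0.0833333° lon, +6·0.0416667° lat → SW at lon 148.667°, lat -35.75°.
Cell spans 0.0833333° lon × 0.0416667° lat.
west 148.6667° E, east 148.7500° E.

148.6667° E, 148.7500° E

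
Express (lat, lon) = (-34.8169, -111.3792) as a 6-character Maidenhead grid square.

Add 180° to longitude and 90° to latitude: 68.6208, 55.1831.
Field: 68.6208/20 → 3 → D, 55.1831/10 → 5 → F; chars DF.
Square: 8.6208/2 → 4, 5.1831/1 → 5; chars 45.
Subsquare: 0.6208/0.0833333 → 7 → h, 0.1831/0.0416667 → 4 → e; chars he.

DF45he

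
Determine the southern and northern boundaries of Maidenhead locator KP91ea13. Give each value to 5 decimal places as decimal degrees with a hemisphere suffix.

61.01250° N, 61.01667° N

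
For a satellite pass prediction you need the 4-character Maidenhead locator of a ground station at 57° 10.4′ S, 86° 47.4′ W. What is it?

ED62

Add 180° to longitude and 90° to latitude: 93.21, 32.83.
Field (20°×10°, letters A–R): 93.21/20 → 4 → E, 32.83/10 → 3 → D; chars ED.
Square (2°×1°, digits 0–9): 13.21/2 → 6, 2.83/1 → 2; chars 62.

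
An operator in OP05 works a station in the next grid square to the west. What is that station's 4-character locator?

NP95

Longitude square 0; −1 → -1, wraps to 9, carry into field.
Longitude field O = 14; −1 → 13 = N.
The latitude characters are unchanged.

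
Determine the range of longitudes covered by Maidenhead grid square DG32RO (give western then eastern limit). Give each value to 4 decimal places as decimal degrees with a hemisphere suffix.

Field D=3, G=6: +3·20° lon, +6·10° lat → SW at lon -120°, lat -30°.
Square 3, 2: +3·2° lon, +2·1° lat → SW at lon -114°, lat -28°.
Subsquare r=17, o=14: +17·0.0833333° lon, +14·0.0416667° lat → SW at lon -112.583°, lat -27.4167°.
Cell spans 0.0833333° lon × 0.0416667° lat.
west 112.5833° W, east 112.5000° W.

112.5833° W, 112.5000° W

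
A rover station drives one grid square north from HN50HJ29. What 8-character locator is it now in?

HN50hk20

Latitude extended square 9; +1 → 10, wraps to 0, carry into subsquare.
Latitude subsquare j = 9; +1 → 10 = k.
The longitude characters are unchanged.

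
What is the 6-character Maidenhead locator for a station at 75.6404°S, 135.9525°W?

CB24ai

Shift to the Maidenhead origin (180°W, 90°S): lon 44.0475, lat 14.3596.
Field (20°×10°, letters A–R): 44.0475/20 → 2 → C, 14.3596/10 → 1 → B; chars CB.
Square (2°×1°, digits 0–9): 4.0475/2 → 2, 4.3596/1 → 4; chars 24.
Subsquare (5′×2.5′, letters a–x): 0.0475/0.0833333 → 0 → a, 0.3596/0.0416667 → 8 → i; chars ai.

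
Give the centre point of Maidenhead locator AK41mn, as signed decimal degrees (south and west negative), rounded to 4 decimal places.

11.5625, -170.9583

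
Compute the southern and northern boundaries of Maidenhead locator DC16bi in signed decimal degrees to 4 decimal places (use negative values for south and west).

-63.6667, -63.6250

Field D=3, C=2: +3·20° lon, +2·10° lat → SW at lon -120°, lat -70°.
Square 1, 6: +1·2° lon, +6·1° lat → SW at lon -118°, lat -64°.
Subsquare b=1, i=8: +1·0.0833333° lon, +8·0.0416667° lat → SW at lon -117.917°, lat -63.6667°.
Cell spans 0.0833333° lon × 0.0416667° lat.
south -63.6667, north -63.6250.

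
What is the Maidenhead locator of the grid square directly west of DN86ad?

Longitude subsquare a = 0; −1 → -1, wraps to 23 = x, carry into square.
Longitude square 8; −1 → 7.
The latitude characters are unchanged.

DN76xd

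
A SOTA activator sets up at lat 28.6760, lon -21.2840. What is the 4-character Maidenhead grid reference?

HL98

Shift to the Maidenhead origin (180°W, 90°S): lon 158.72, lat 118.68.
Field: 158.72/20 → 7 → H, 118.68/10 → 11 → L; chars HL.
Square: 18.72/2 → 9, 8.68/1 → 8; chars 98.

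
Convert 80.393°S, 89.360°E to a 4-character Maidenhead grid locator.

NA49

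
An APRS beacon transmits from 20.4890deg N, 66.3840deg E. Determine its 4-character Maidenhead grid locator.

Offset from 180°W / 90°S: lon 246.38°, lat 110.49°.
Field: lon ⌊246.38/20⌋ = 12 → M; lat ⌊110.49/10⌋ = 11 → L.
Square: lon ⌊6.38/2⌋ = 3; lat ⌊0.49/1⌋ = 0.

ML30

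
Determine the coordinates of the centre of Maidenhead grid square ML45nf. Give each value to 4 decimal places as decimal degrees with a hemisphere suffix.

25.2292° N, 69.1250° E

Field M=12, L=11: +12·20° lon, +11·10° lat → SW at lon 60°, lat 20°.
Square 4, 5: +4·2° lon, +5·1° lat → SW at lon 68°, lat 25°.
Subsquare n=13, f=5: +13·0.0833333° lon, +5·0.0416667° lat → SW at lon 69.0833°, lat 25.2083°.
Cell spans 0.0833333° lon × 0.0416667° lat. Centre is SW corner plus half of each.
latitude 25.2292° N, longitude 69.1250° E.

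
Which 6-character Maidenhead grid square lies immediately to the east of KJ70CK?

KJ70dk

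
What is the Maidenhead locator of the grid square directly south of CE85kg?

CE85kf

Latitude subsquare g = 6; −1 → 5 = f.
The longitude characters are unchanged.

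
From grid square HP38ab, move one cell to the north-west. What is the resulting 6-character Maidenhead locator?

Longitude subsquare a = 0; −1 → -1, wraps to 23 = x, carry into square.
Longitude square 3; −1 → 2.
Latitude subsquare b = 1; +1 → 2 = c.

HP28xc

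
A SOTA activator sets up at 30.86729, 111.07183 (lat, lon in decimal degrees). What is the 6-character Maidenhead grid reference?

Offset from 180°W / 90°S: lon 291.0718°, lat 120.8673°.
Field (20°×10°, letters A–R): lon ⌊291.0718/20⌋ = 14 → O; lat ⌊120.8673/10⌋ = 12 → M.
Square (2°×1°, digits 0–9): lon ⌊11.0718/2⌋ = 5; lat ⌊0.8673/1⌋ = 0.
Subsquare (5′×2.5′, letters a–x): lon ⌊1.0718/0.0833333⌋ = 12 → m; lat ⌊0.8673/0.0416667⌋ = 20 → u.

OM50mu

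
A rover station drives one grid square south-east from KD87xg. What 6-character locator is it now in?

Longitude subsquare x = 23; +1 → 24, wraps to 0 = a, carry into square.
Longitude square 8; +1 → 9.
Latitude subsquare g = 6; −1 → 5 = f.

KD97af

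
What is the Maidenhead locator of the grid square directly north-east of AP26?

AP37

Longitude square 2; +1 → 3.
Latitude square 6; +1 → 7.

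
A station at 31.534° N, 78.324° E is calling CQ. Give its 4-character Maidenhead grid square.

MM91

Add 180° to longitude and 90° to latitude: 258.32, 121.53.
Field: lon ⌊258.32/20⌋ = 12 → M; lat ⌊121.53/10⌋ = 12 → M.
Square: lon ⌊18.32/2⌋ = 9; lat ⌊1.53/1⌋ = 1.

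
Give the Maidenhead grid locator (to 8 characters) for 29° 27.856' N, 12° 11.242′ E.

Shift to the Maidenhead origin (180°W, 90°S): lon 192.18737, lat 119.46427.
Field (20°×10°, letters A–R): lon ⌊192.18737/20⌋ = 9 → J; lat ⌊119.46427/10⌋ = 11 → L.
Square (2°×1°, digits 0–9): lon ⌊12.18737/2⌋ = 6; lat ⌊9.46427/1⌋ = 9.
Subsquare (5′×2.5′, letters a–x): lon ⌊0.18737/0.0833333⌋ = 2 → c; lat ⌊0.46427/0.0416667⌋ = 11 → l.
Extended square (30″×15″, digits 0–9): lon ⌊0.02070/0.00833333⌋ = 2; lat ⌊0.00593/0.00416667⌋ = 1.

JL69cl21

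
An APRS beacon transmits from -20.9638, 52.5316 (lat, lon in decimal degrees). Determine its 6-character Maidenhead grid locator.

LG69ga

Offset from 180°W / 90°S: lon 232.5316°, lat 69.0362°.
Field: lon ⌊232.5316/20⌋ = 11 → L; lat ⌊69.0362/10⌋ = 6 → G.
Square: lon ⌊12.5316/2⌋ = 6; lat ⌊9.0362/1⌋ = 9.
Subsquare: lon ⌊0.5316/0.0833333⌋ = 6 → g; lat ⌊0.0362/0.0416667⌋ = 0 → a.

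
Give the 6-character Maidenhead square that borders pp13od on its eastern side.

PP13pd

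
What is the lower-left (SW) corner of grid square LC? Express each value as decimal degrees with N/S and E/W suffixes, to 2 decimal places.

Field L=11, C=2: +11·20° lon, +2·10° lat → SW at lon 40°, lat -70°.
latitude 70.00° S, longitude 40.00° E.

70.00° S, 40.00° E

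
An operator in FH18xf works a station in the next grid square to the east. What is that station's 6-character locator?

Longitude subsquare x = 23; +1 → 24, wraps to 0 = a, carry into square.
Longitude square 1; +1 → 2.
The latitude characters are unchanged.

FH28af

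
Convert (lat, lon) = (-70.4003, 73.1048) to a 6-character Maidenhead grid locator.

MB69no

Offset from 180°W / 90°S: lon 253.1048°, lat 19.5997°.
Field: lon ⌊253.1048/20⌋ = 12 → M; lat ⌊19.5997/10⌋ = 1 → B.
Square: lon ⌊13.1048/2⌋ = 6; lat ⌊9.5997/1⌋ = 9.
Subsquare: lon ⌊1.1048/0.0833333⌋ = 13 → n; lat ⌊0.5997/0.0416667⌋ = 14 → o.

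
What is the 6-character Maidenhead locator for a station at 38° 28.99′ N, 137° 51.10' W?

Shift to the Maidenhead origin (180°W, 90°S): lon 42.1483, lat 128.4832.
Field (20°×10°, letters A–R): 42.1483/20 → 2 → C, 128.4832/10 → 12 → M; chars CM.
Square (2°×1°, digits 0–9): 2.1483/2 → 1, 8.4832/1 → 8; chars 18.
Subsquare (5′×2.5′, letters a–x): 0.1483/0.0833333 → 1 → b, 0.4832/0.0416667 → 11 → l; chars bl.

CM18bl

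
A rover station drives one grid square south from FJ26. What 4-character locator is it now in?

Latitude square 6; −1 → 5.
The longitude characters are unchanged.

FJ25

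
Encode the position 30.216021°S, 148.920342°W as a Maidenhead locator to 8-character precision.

Offset from 180°W / 90°S: lon 31.07966°, lat 59.78398°.
Field: lon ⌊31.07966/20⌋ = 1 → B; lat ⌊59.78398/10⌋ = 5 → F.
Square: lon ⌊11.07966/2⌋ = 5; lat ⌊9.78398/1⌋ = 9.
Subsquare: lon ⌊1.07966/0.0833333⌋ = 12 → m; lat ⌊0.78398/0.0416667⌋ = 18 → s.
Extended square: lon ⌊0.07966/0.00833333⌋ = 9; lat ⌊0.03398/0.00416667⌋ = 8.

BF59ms98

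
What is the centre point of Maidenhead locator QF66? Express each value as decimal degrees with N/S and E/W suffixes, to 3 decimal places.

Field Q=16, F=5: +16·20° lon, +5·10° lat → SW at lon 140°, lat -40°.
Square 6, 6: +6·2° lon, +6·1° lat → SW at lon 152°, lat -34°.
Cell spans 2° lon × 1° lat. Centre is SW corner plus half of each.
latitude 33.500° S, longitude 153.000° E.

33.500° S, 153.000° E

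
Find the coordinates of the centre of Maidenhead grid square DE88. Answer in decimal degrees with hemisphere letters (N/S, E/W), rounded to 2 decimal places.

Field D=3, E=4: +3·20° lon, +4·10° lat → SW at lon -120°, lat -50°.
Square 8, 8: +8·2° lon, +8·1° lat → SW at lon -104°, lat -42°.
Cell spans 2° lon × 1° lat. Centre is SW corner plus half of each.
latitude 41.50° S, longitude 103.00° W.

41.50° S, 103.00° W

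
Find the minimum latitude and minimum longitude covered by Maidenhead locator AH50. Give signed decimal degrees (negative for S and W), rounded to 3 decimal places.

-20.000, -170.000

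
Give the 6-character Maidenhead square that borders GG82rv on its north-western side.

Longitude subsquare r = 17; −1 → 16 = q.
Latitude subsquare v = 21; +1 → 22 = w.

GG82qw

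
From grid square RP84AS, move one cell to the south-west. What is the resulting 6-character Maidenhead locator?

Longitude subsquare a = 0; −1 → -1, wraps to 23 = x, carry into square.
Longitude square 8; −1 → 7.
Latitude subsquare s = 18; −1 → 17 = r.

RP74xr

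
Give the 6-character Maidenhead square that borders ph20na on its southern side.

PG29nx

Latitude subsquare a = 0; −1 → -1, wraps to 23 = x, carry into square.
Latitude square 0; −1 → -1, wraps to 9, carry into field.
Latitude field H = 7; −1 → 6 = G.
The longitude characters are unchanged.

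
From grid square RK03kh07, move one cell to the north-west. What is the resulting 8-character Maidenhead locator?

RK03jh98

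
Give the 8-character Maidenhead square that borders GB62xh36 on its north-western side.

GB62xh27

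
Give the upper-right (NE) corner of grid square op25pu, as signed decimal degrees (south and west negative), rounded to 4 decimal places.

Field O=14, P=15: +14·20° lon, +15·10° lat → SW at lon 100°, lat 60°.
Square 2, 5: +2·2° lon, +5·1° lat → SW at lon 104°, lat 65°.
Subsquare p=15, u=20: +15·0.0833333° lon, +20·0.0416667° lat → SW at lon 105.25°, lat 65.8333°.
Cell spans 0.0833333° lon × 0.0416667° lat. NE corner is SW corner plus one full cell.
latitude 65.8750, longitude 105.3333.

65.8750, 105.3333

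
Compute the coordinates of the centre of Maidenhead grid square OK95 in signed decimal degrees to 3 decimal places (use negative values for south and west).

Field O=14, K=10: +14·20° lon, +10·10° lat → SW at lon 100°, lat 10°.
Square 9, 5: +9·2° lon, +5·1° lat → SW at lon 118°, lat 15°.
Cell spans 2° lon × 1° lat. Centre is SW corner plus half of each.
latitude 15.500, longitude 119.000.

15.500, 119.000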